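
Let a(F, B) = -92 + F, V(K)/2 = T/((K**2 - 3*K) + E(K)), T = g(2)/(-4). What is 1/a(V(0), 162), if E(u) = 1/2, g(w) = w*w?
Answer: -1/96 ≈ -0.010417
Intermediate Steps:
g(w) = w**2
E(u) = 1/2
T = -1 (T = 2**2/(-4) = 4*(-1/4) = -1)
V(K) = -2/(1/2 + K**2 - 3*K) (V(K) = 2*(-1/((K**2 - 3*K) + 1/2)) = 2*(-1/(1/2 + K**2 - 3*K)) = -2/(1/2 + K**2 - 3*K))
1/a(V(0), 162) = 1/(-92 - 4/(1 - 6*0 + 2*0**2)) = 1/(-92 - 4/(1 + 0 + 2*0)) = 1/(-92 - 4/(1 + 0 + 0)) = 1/(-92 - 4/1) = 1/(-92 - 4*1) = 1/(-92 - 4) = 1/(-96) = -1/96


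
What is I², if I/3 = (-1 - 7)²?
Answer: 36864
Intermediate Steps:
I = 192 (I = 3*(-1 - 7)² = 3*(-8)² = 3*64 = 192)
I² = 192² = 36864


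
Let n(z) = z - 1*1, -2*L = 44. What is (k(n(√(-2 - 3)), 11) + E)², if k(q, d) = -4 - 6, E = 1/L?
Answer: 48841/484 ≈ 100.91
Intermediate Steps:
L = -22 (L = -½*44 = -22)
E = -1/22 (E = 1/(-22) = -1/22 ≈ -0.045455)
n(z) = -1 + z (n(z) = z - 1 = -1 + z)
k(q, d) = -10
(k(n(√(-2 - 3)), 11) + E)² = (-10 - 1/22)² = (-221/22)² = 48841/484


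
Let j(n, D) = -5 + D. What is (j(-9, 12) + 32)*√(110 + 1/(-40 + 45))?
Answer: 39*√2755/5 ≈ 409.41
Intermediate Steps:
(j(-9, 12) + 32)*√(110 + 1/(-40 + 45)) = ((-5 + 12) + 32)*√(110 + 1/(-40 + 45)) = (7 + 32)*√(110 + 1/5) = 39*√(110 + ⅕) = 39*√(551/5) = 39*(√2755/5) = 39*√2755/5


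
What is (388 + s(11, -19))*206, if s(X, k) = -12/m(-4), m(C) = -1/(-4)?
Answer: 70040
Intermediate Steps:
m(C) = ¼ (m(C) = -1*(-¼) = ¼)
s(X, k) = -48 (s(X, k) = -12/¼ = -12*4 = -48)
(388 + s(11, -19))*206 = (388 - 48)*206 = 340*206 = 70040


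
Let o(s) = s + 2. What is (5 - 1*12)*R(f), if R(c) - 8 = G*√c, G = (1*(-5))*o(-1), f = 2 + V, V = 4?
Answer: -56 + 35*√6 ≈ 29.732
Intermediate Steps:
f = 6 (f = 2 + 4 = 6)
o(s) = 2 + s
G = -5 (G = (1*(-5))*(2 - 1) = -5*1 = -5)
R(c) = 8 - 5*√c
(5 - 1*12)*R(f) = (5 - 1*12)*(8 - 5*√6) = (5 - 12)*(8 - 5*√6) = -7*(8 - 5*√6) = -56 + 35*√6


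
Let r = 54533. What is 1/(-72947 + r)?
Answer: -1/18414 ≈ -5.4307e-5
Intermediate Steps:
1/(-72947 + r) = 1/(-72947 + 54533) = 1/(-18414) = -1/18414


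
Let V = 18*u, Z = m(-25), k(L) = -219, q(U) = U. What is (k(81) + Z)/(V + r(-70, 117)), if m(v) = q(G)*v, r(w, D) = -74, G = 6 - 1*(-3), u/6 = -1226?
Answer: 222/66241 ≈ 0.0033514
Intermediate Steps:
u = -7356 (u = 6*(-1226) = -7356)
G = 9 (G = 6 + 3 = 9)
m(v) = 9*v
Z = -225 (Z = 9*(-25) = -225)
V = -132408 (V = 18*(-7356) = -132408)
(k(81) + Z)/(V + r(-70, 117)) = (-219 - 225)/(-132408 - 74) = -444/(-132482) = -444*(-1/132482) = 222/66241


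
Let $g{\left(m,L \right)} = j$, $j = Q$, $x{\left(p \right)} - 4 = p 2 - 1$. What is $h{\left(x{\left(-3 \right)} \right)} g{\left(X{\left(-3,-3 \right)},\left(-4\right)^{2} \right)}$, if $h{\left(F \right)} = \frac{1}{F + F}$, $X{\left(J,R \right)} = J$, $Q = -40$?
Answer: $\frac{20}{3} \approx 6.6667$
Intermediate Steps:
$x{\left(p \right)} = 3 + 2 p$ ($x{\left(p \right)} = 4 + \left(p 2 - 1\right) = 4 + \left(2 p - 1\right) = 4 + \left(-1 + 2 p\right) = 3 + 2 p$)
$j = -40$
$g{\left(m,L \right)} = -40$
$h{\left(F \right)} = \frac{1}{2 F}$
$h{\left(x{\left(-3 \right)} \right)} g{\left(X{\left(-3,-3 \right)},\left(-4\right)^{2} \right)} = \frac{1}{2 \left(3 + 2 \left(-3\right)\right)} \left(-40\right) = \frac{1}{2 \left(3 - 6\right)} \left(-40\right) = \frac{1}{2 \left(-3\right)} \left(-40\right) = \frac{1}{2} \left(- \frac{1}{3}\right) \left(-40\right) = \left(- \frac{1}{6}\right) \left(-40\right) = \frac{20}{3}$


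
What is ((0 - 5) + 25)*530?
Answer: 10600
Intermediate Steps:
((0 - 5) + 25)*530 = (-5 + 25)*530 = 20*530 = 10600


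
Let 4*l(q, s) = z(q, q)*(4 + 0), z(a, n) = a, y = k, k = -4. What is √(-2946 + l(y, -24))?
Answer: 5*I*√118 ≈ 54.314*I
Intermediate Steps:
y = -4
l(q, s) = q (l(q, s) = (q*(4 + 0))/4 = (q*4)/4 = (4*q)/4 = q)
√(-2946 + l(y, -24)) = √(-2946 - 4) = √(-2950) = 5*I*√118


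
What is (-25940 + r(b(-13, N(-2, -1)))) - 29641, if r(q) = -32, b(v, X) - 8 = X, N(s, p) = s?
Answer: -55613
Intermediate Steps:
b(v, X) = 8 + X
(-25940 + r(b(-13, N(-2, -1)))) - 29641 = (-25940 - 32) - 29641 = -25972 - 29641 = -55613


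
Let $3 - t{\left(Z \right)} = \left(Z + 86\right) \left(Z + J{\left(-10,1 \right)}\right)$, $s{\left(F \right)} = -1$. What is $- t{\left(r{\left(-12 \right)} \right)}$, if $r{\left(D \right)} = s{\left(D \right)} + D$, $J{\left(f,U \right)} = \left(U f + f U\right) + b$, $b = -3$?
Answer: $-2631$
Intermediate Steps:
$J{\left(f,U \right)} = -3 + 2 U f$ ($J{\left(f,U \right)} = \left(U f + f U\right) - 3 = \left(U f + U f\right) - 3 = 2 U f - 3 = -3 + 2 U f$)
$r{\left(D \right)} = -1 + D$
$t{\left(Z \right)} = 3 - \left(-23 + Z\right) \left(86 + Z\right)$ ($t{\left(Z \right)} = 3 - \left(Z + 86\right) \left(Z + \left(-3 + 2 \cdot 1 \left(-10\right)\right)\right) = 3 - \left(86 + Z\right) \left(Z - 23\right) = 3 - \left(86 + Z\right) \left(-23 + Z\right) = 3 - \left(-23 + Z\right) \left(86 + Z\right)$)
$- t{\left(r{\left(-12 \right)} \right)} = - (1981 - \left(-1 - 12\right)^{2} - 63 \left(-1 - 12\right)) = - (1981 - \left(-13\right)^{2} - -819) = - (1981 - 169 + 819) = \left(-1\right) 2631 = -2631$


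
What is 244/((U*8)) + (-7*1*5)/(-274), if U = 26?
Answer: 9267/7124 ≈ 1.3008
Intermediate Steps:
244/((U*8)) + (-7*1*5)/(-274) = 244/((26*8)) + (-7*1*5)/(-274) = 244/208 - 7*5*(-1/274) = 244*(1/208) - 35*(-1/274) = 61/52 + 35/274 = 9267/7124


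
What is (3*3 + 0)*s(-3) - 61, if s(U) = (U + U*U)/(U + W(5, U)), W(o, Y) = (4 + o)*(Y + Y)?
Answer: -1177/19 ≈ -61.947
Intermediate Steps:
W(o, Y) = 2*Y*(4 + o) (W(o, Y) = (4 + o)*(2*Y) = 2*Y*(4 + o))
s(U) = (U + U**2)/(19*U) (s(U) = (U + U*U)/(U + 2*U*(4 + 5)) = (U + U**2)/(U + 2*U*9) = (U + U**2)/(U + 18*U) = (U + U**2)/((19*U)) = (U + U**2)*(1/(19*U)) = (U + U**2)/(19*U))
(3*3 + 0)*s(-3) - 61 = (3*3 + 0)*(1/19 + (1/19)*(-3)) - 61 = (9 + 0)*(1/19 - 3/19) - 61 = 9*(-2/19) - 61 = -18/19 - 61 = -1177/19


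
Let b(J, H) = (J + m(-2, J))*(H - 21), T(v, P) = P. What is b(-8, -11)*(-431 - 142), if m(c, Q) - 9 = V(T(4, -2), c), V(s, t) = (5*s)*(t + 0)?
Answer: 385056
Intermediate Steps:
V(s, t) = 5*s*t (V(s, t) = (5*s)*t = 5*s*t)
m(c, Q) = 9 - 10*c (m(c, Q) = 9 + 5*(-2)*c = 9 - 10*c)
b(J, H) = (-21 + H)*(29 + J) (b(J, H) = (J + (9 - 10*(-2)))*(H - 21) = (J + (9 + 20))*(-21 + H) = (J + 29)*(-21 + H) = (29 + J)*(-21 + H) = (-21 + H)*(29 + J))
b(-8, -11)*(-431 - 142) = (-609 - 21*(-8) + 29*(-11) - 11*(-8))*(-431 - 142) = (-609 + 168 - 319 + 88)*(-573) = -672*(-573) = 385056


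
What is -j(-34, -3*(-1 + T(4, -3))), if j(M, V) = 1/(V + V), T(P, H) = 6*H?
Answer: -1/114 ≈ -0.0087719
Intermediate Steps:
j(M, V) = 1/(2*V)
-j(-34, -3*(-1 + T(4, -3))) = -1/(2*((-3*(-1 + 6*(-3))))) = -1/(2*((-3*(-1 - 18)))) = -1/(2*((-3*(-19)))) = -1/(2*57) = -1*1/114 = -1/114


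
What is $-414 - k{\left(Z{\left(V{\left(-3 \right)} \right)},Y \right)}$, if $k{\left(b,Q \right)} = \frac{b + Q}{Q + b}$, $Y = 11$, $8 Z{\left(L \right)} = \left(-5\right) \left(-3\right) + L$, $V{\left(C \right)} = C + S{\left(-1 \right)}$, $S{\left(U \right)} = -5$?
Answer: $-415$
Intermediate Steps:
$V{\left(C \right)} = -5 + C$ ($V{\left(C \right)} = C - 5 = -5 + C$)
$Z{\left(L \right)} = \frac{15}{8} + \frac{L}{8}$ ($Z{\left(L \right)} = \frac{\left(-5\right) \left(-3\right) + L}{8} = \frac{15 + L}{8} = \frac{15}{8} + \frac{L}{8}$)
$k{\left(b,Q \right)} = 1$ ($k{\left(b,Q \right)} = \frac{Q + b}{Q + b} = 1$)
$-414 - k{\left(Z{\left(V{\left(-3 \right)} \right)},Y \right)} = -414 - 1 = -415$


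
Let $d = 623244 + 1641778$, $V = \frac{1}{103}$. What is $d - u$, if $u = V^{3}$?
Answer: $\frac{2475050694993}{1092727} \approx 2.265 \cdot 10^{6}$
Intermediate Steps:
$V = \frac{1}{103} \approx 0.0097087$
$u = \frac{1}{1092727}$ ($u = \left(\frac{1}{103}\right)^{3} = \frac{1}{1092727} \approx 9.1514 \cdot 10^{-7}$)
$d = 2265022$
$d - u = 2265022 - \frac{1}{1092727} = \frac{2475050694993}{1092727}$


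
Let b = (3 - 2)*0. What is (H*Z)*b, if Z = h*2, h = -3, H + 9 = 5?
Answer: 0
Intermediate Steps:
H = -4 (H = -9 + 5 = -4)
b = 0 (b = 1*0 = 0)
Z = -6 (Z = -3*2 = -6)
(H*Z)*b = -4*(-6)*0 = 24*0 = 0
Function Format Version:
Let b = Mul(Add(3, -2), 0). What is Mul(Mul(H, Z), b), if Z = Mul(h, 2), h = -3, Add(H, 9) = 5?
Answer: 0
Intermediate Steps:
H = -4 (H = Add(-9, 5) = -4)
b = 0 (b = Mul(1, 0) = 0)
Z = -6 (Z = Mul(-3, 2) = -6)
Mul(Mul(H, Z), b) = Mul(Mul(-4, -6), 0) = Mul(24, 0) = 0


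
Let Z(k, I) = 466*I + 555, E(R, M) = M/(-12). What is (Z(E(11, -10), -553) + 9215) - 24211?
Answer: -272139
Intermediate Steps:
E(R, M) = -M/12 (E(R, M) = M*(-1/12) = -M/12)
Z(k, I) = 555 + 466*I
(Z(E(11, -10), -553) + 9215) - 24211 = ((555 + 466*(-553)) + 9215) - 24211 = ((555 - 257698) + 9215) - 24211 = (-257143 + 9215) - 24211 = -247928 - 24211 = -272139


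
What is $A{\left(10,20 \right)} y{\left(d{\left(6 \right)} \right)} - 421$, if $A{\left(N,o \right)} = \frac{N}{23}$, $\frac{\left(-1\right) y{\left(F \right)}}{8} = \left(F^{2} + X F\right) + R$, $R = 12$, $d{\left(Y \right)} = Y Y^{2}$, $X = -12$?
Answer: $- \frac{3535763}{23} \approx -1.5373 \cdot 10^{5}$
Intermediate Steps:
$d{\left(Y \right)} = Y^{3}$
$y{\left(F \right)} = -96 - 8 F^{2} + 96 F$ ($y{\left(F \right)} = - 8 \left(\left(F^{2} - 12 F\right) + 12\right) = - 8 \left(12 + F^{2} - 12 F\right) = -96 - 8 F^{2} + 96 F$)
$A{\left(N,o \right)} = \frac{N}{23}$ ($A{\left(N,o \right)} = N \frac{1}{23} = \frac{N}{23}$)
$A{\left(10,20 \right)} y{\left(d{\left(6 \right)} \right)} - 421 = \frac{1}{23} \cdot 10 \left(-96 - 8 \left(6^{3}\right)^{2} + 96 \cdot 6^{3}\right) - 421 = \frac{10 \left(-96 - 8 \cdot 216^{2} + 96 \cdot 216\right)}{23} - 421 = \frac{10 \left(-96 - 373248 + 20736\right)}{23} - 421 = \frac{10}{23} \left(-352608\right) - 421 = - \frac{3526080}{23} - 421 = - \frac{3535763}{23}$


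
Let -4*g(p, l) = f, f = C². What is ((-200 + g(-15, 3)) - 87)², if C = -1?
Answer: 1320201/16 ≈ 82513.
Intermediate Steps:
f = 1 (f = (-1)² = 1)
g(p, l) = -¼ (g(p, l) = -¼*1 = -¼)
((-200 + g(-15, 3)) - 87)² = ((-200 - ¼) - 87)² = (-801/4 - 87)² = (-1149/4)² = 1320201/16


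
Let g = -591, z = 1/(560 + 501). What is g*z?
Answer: -591/1061 ≈ -0.55702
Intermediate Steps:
z = 1/1061 ≈ 0.00094251
g*z = -591*1/1061 = -591/1061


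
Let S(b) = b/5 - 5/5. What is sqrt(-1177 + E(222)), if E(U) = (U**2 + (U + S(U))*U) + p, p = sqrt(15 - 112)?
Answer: sqrt(2675645 + 25*I*sqrt(97))/5 ≈ 327.15 + 0.015053*I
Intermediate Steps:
S(b) = -1 + b/5 (S(b) = b*(1/5) - 5*1/5 = b/5 - 1 = -1 + b/5)
p = I*sqrt(97) (p = sqrt(-97) = I*sqrt(97) ≈ 9.8489*I)
E(U) = U**2 + I*sqrt(97) + U*(-1 + 6*U/5) (E(U) = (U**2 + (U + (-1 + U/5))*U) + I*sqrt(97) = (U**2 + (-1 + 6*U/5)*U) + I*sqrt(97) = (U**2 + U*(-1 + 6*U/5)) + I*sqrt(97) = U**2 + I*sqrt(97) + U*(-1 + 6*U/5))
sqrt(-1177 + E(222)) = sqrt(-1177 + (-1*222 + (11/5)*222**2 + I*sqrt(97))) = sqrt(-1177 + (-222 + (11/5)*49284 + I*sqrt(97))) = sqrt(-1177 + (-222 + 542124/5 + I*sqrt(97))) = sqrt(-1177 + (541014/5 + I*sqrt(97))) = sqrt(535129/5 + I*sqrt(97))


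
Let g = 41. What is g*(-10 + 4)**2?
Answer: 1476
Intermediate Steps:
g*(-10 + 4)**2 = 41*(-10 + 4)**2 = 41*(-6)**2 = 41*36 = 1476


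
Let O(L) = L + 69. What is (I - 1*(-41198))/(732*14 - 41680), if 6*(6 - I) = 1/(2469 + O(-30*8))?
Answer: -568120751/433384416 ≈ -1.3109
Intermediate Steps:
O(L) = 69 + L
I = 82727/13788 (I = 6 - 1/(6*(2469 + (69 - 30*8))) = 6 - 1/(6*(2469 + (69 - 240))) = 6 - 1/(6*(2469 - 171)) = 6 - 1/6/2298 = 6 - 1/6*1/2298 = 6 - 1/13788 = 82727/13788 ≈ 5.9999)
(I - 1*(-41198))/(732*14 - 41680) = (82727/13788 - 1*(-41198))/(732*14 - 41680) = (82727/13788 + 41198)/(10248 - 41680) = (568120751/13788)/(-31432) = (568120751/13788)*(-1/31432) = -568120751/433384416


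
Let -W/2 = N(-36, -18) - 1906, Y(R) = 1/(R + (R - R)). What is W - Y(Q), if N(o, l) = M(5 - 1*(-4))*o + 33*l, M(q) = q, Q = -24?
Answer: 135553/24 ≈ 5648.0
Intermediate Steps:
Y(R) = 1/R (Y(R) = 1/(R + 0) = 1/R)
N(o, l) = 9*o + 33*l (N(o, l) = (5 - 1*(-4))*o + 33*l = (5 + 4)*o + 33*l = 9*o + 33*l)
W = 5648 (W = -2*((9*(-36) + 33*(-18)) - 1906) = -2*((-324 - 594) - 1906) = -2*(-918 - 1906) = -2*(-2824) = 5648)
W - Y(Q) = 5648 - 1/(-24) = 5648 - 1*(-1/24) = 5648 + 1/24 = 135553/24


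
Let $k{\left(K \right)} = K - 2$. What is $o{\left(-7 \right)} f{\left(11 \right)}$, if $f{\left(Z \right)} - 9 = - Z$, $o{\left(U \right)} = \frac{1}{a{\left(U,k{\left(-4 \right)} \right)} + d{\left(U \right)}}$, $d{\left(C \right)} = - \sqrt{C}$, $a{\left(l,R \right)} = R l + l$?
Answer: $- \frac{5}{88} - \frac{i \sqrt{7}}{616} \approx -0.056818 - 0.0042951 i$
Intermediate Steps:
$k{\left(K \right)} = -2 + K$
$a{\left(l,R \right)} = l + R l$
$o{\left(U \right)} = \frac{1}{- \sqrt{U} - 5 U}$ ($o{\left(U \right)} = \frac{1}{U \left(1 - 6\right) - \sqrt{U}} = \frac{1}{U \left(-5\right) - \sqrt{U}} = \frac{1}{- 5 U - \sqrt{U}} = \frac{1}{- \sqrt{U} - 5 U}$)
$f{\left(Z \right)} = 9 - Z$
$o{\left(-7 \right)} f{\left(11 \right)} = - \frac{1}{\sqrt{-7} + 5 \left(-7\right)} \left(9 - 11\right) = - \frac{1}{i \sqrt{7} - 35} \left(9 - 11\right) = - \frac{1}{-35 + i \sqrt{7}} \left(-2\right) = \frac{2}{-35 + i \sqrt{7}}$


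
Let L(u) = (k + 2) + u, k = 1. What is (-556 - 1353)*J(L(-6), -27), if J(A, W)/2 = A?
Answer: 11454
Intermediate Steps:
L(u) = 3 + u (L(u) = (1 + 2) + u = 3 + u)
J(A, W) = 2*A
(-556 - 1353)*J(L(-6), -27) = (-556 - 1353)*(2*(3 - 6)) = -3818*(-3) = -1909*(-6) = 11454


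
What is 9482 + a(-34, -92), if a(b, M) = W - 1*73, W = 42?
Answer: 9451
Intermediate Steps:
a(b, M) = -31 (a(b, M) = 42 - 1*73 = 42 - 73 = -31)
9482 + a(-34, -92) = 9482 - 31 = 9451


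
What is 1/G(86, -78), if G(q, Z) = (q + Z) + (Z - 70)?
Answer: -1/140 ≈ -0.0071429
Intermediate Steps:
G(q, Z) = -70 + q + 2*Z (G(q, Z) = (Z + q) + (-70 + Z) = -70 + q + 2*Z)
1/G(86, -78) = 1/(-70 + 86 + 2*(-78)) = 1/(-70 + 86 - 156) = 1/(-140) = -1/140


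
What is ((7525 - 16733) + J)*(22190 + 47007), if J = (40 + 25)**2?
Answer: -344808651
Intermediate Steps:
J = 4225 (J = 65**2 = 4225)
((7525 - 16733) + J)*(22190 + 47007) = ((7525 - 16733) + 4225)*(22190 + 47007) = (-9208 + 4225)*69197 = -4983*69197 = -344808651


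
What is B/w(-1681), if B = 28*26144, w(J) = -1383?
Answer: -732032/1383 ≈ -529.31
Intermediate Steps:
B = 732032
B/w(-1681) = 732032/(-1383) = 732032*(-1/1383) = -732032/1383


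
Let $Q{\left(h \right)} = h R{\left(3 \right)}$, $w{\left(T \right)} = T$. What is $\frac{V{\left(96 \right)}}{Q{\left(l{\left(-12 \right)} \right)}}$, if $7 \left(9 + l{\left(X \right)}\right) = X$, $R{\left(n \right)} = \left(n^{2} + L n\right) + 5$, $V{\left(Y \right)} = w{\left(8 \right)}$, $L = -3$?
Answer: $- \frac{56}{375} \approx -0.14933$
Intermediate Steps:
$V{\left(Y \right)} = 8$
$R{\left(n \right)} = 5 + n^{2} - 3 n$ ($R{\left(n \right)} = \left(n^{2} - 3 n\right) + 5 = 5 + n^{2} - 3 n$)
$l{\left(X \right)} = -9 + \frac{X}{7}$
$Q{\left(h \right)} = 5 h$ ($Q{\left(h \right)} = h \left(5 + 3^{2} - 9\right) = h \left(5 + 9 - 9\right) = h 5 = 5 h$)
$\frac{V{\left(96 \right)}}{Q{\left(l{\left(-12 \right)} \right)}} = \frac{8}{5 \left(-9 + \frac{1}{7} \left(-12\right)\right)} = \frac{8}{5 \left(-9 - \frac{12}{7}\right)} = \frac{8}{5 \left(- \frac{75}{7}\right)} = \frac{8}{- \frac{375}{7}} = 8 \left(- \frac{7}{375}\right) = - \frac{56}{375}$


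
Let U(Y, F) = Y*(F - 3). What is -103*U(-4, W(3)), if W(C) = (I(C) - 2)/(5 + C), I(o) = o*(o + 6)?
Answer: 103/2 ≈ 51.500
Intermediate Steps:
I(o) = o*(6 + o)
W(C) = (-2 + C*(6 + C))/(5 + C) (W(C) = (C*(6 + C) - 2)/(5 + C) = (-2 + C*(6 + C))/(5 + C))
U(Y, F) = Y*(-3 + F)
-103*U(-4, W(3)) = -(-412)*(-3 + (-2 + 3*(6 + 3))/(5 + 3)) = -(-412)*(-3 + (-2 + 3*9)/8) = -(-412)*(-3 + (-2 + 27)/8) = -(-412)*(-3 + (⅛)*25) = -(-412)*(-3 + 25/8) = -(-412)/8 = -103*(-½) = 103/2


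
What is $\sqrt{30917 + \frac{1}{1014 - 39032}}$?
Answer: $\frac{\sqrt{44686452435090}}{38018} \approx 175.83$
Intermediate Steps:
$\sqrt{30917 + \frac{1}{1014 - 39032}} = \sqrt{30917 + \frac{1}{-38018}} = \sqrt{30917 - \frac{1}{38018}} = \sqrt{\frac{1175402505}{38018}} = \frac{\sqrt{44686452435090}}{38018}$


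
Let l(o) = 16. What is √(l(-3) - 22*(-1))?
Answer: √38 ≈ 6.1644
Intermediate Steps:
√(l(-3) - 22*(-1)) = √(16 - 22*(-1)) = √(16 + 22) = √38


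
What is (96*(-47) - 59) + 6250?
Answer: 1679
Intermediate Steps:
(96*(-47) - 59) + 6250 = (-4512 - 59) + 6250 = -4571 + 6250 = 1679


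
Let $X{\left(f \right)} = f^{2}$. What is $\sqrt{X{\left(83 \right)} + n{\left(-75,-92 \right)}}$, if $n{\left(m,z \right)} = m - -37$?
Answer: $\sqrt{6851} \approx 82.771$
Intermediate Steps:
$n{\left(m,z \right)} = 37 + m$ ($n{\left(m,z \right)} = m + 37 = 37 + m$)
$\sqrt{X{\left(83 \right)} + n{\left(-75,-92 \right)}} = \sqrt{83^{2} + \left(37 - 75\right)} = \sqrt{6889 - 38} = \sqrt{6851}$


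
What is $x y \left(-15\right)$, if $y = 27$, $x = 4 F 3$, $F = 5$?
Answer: $-24300$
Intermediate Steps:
$x = 60$ ($x = 4 \cdot 5 \cdot 3 = 20 \cdot 3 = 60$)
$x y \left(-15\right) = 60 \cdot 27 \left(-15\right) = 1620 \left(-15\right) = -24300$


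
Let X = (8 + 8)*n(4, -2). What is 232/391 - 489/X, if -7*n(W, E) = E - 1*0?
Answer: -1330969/12512 ≈ -106.38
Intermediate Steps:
n(W, E) = -E/7 (n(W, E) = -(E - 1*0)/7 = -(E + 0)/7 = -E/7)
X = 32/7 (X = (8 + 8)*(-⅐*(-2)) = 16*(2/7) = 32/7 ≈ 4.5714)
232/391 - 489/X = 232/391 - 489/32/7 = 232*(1/391) - 489*7/32 = 232/391 - 3423/32 = -1330969/12512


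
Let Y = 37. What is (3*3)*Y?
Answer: 333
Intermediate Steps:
(3*3)*Y = (3*3)*37 = 9*37 = 333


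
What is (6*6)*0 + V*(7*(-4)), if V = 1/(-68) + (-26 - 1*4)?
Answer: 14287/17 ≈ 840.41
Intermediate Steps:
V = -2041/68 (V = -1/68 + (-26 - 4) = -1/68 - 30 = -2041/68 ≈ -30.015)
(6*6)*0 + V*(7*(-4)) = (6*6)*0 - 14287*(-4)/68 = 36*0 - 2041/68*(-28) = 0 + 14287/17 = 14287/17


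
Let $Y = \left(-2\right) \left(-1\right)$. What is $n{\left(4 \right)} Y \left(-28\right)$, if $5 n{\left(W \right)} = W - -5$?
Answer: $- \frac{504}{5} \approx -100.8$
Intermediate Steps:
$Y = 2$
$n{\left(W \right)} = 1 + \frac{W}{5}$ ($n{\left(W \right)} = \frac{W - -5}{5} = \frac{W + 5}{5} = \frac{5 + W}{5} = 1 + \frac{W}{5}$)
$n{\left(4 \right)} Y \left(-28\right) = \left(1 + \frac{1}{5} \cdot 4\right) 2 \left(-28\right) = \left(1 + \frac{4}{5}\right) 2 \left(-28\right) = \frac{9}{5} \cdot 2 \left(-28\right) = \frac{18}{5} \left(-28\right) = - \frac{504}{5}$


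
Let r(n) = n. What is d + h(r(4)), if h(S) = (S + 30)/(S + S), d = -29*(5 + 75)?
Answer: -9263/4 ≈ -2315.8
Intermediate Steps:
d = -2320 (d = -29*80 = -2320)
h(S) = (30 + S)/(2*S) (h(S) = (30 + S)/((2*S)) = (30 + S)*(1/(2*S)) = (30 + S)/(2*S))
d + h(r(4)) = -2320 + (½)*(30 + 4)/4 = -2320 + (½)*(¼)*34 = -2320 + 17/4 = -9263/4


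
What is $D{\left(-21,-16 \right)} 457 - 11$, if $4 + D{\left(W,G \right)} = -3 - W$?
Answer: $6387$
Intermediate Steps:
$D{\left(W,G \right)} = -7 - W$ ($D{\left(W,G \right)} = -4 - \left(3 + W\right) = -7 - W$)
$D{\left(-21,-16 \right)} 457 - 11 = \left(-7 - -21\right) 457 - 11 = \left(-7 + 21\right) 457 - 11 = 14 \cdot 457 - 11 = 6398 - 11 = 6387$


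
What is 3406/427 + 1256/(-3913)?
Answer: 1827338/238693 ≈ 7.6556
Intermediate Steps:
3406/427 + 1256/(-3913) = 3406*(1/427) + 1256*(-1/3913) = 3406/427 - 1256/3913 = 1827338/238693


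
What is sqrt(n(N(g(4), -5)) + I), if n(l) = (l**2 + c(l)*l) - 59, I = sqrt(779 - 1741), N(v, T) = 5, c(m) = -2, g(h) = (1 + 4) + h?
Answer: sqrt(-44 + I*sqrt(962)) ≈ 2.2173 + 6.994*I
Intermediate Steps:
g(h) = 5 + h
I = I*sqrt(962) (I = sqrt(-962) = I*sqrt(962) ≈ 31.016*I)
n(l) = -59 + l**2 - 2*l (n(l) = (l**2 - 2*l) - 59 = -59 + l**2 - 2*l)
sqrt(n(N(g(4), -5)) + I) = sqrt((-59 + 5**2 - 2*5) + I*sqrt(962)) = sqrt((-59 + 25 - 10) + I*sqrt(962)) = sqrt(-44 + I*sqrt(962))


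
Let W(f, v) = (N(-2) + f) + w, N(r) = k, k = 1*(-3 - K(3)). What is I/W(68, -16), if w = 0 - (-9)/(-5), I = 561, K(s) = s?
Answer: 2805/301 ≈ 9.3189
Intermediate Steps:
k = -6 (k = 1*(-3 - 1*3) = 1*(-3 - 3) = 1*(-6) = -6)
w = -9/5 (w = 0 - (-9)*(-1)/5 = 0 - 3*⅗ = 0 - 9/5 = -9/5 ≈ -1.8000)
N(r) = -6
W(f, v) = -39/5 + f (W(f, v) = (-6 + f) - 9/5 = -39/5 + f)
I/W(68, -16) = 561/(-39/5 + 68) = 561/(301/5) = 561*(5/301) = 2805/301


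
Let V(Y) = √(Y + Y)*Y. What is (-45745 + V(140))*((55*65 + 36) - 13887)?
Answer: 470075620 - 2877280*√70 ≈ 4.4600e+8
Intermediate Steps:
V(Y) = √2*Y^(3/2) (V(Y) = √(2*Y)*Y = (√2*√Y)*Y = √2*Y^(3/2))
(-45745 + V(140))*((55*65 + 36) - 13887) = (-45745 + √2*140^(3/2))*((55*65 + 36) - 13887) = (-45745 + √2*(280*√35))*((3575 + 36) - 13887) = (-45745 + 280*√70)*(3611 - 13887) = (-45745 + 280*√70)*(-10276) = 470075620 - 2877280*√70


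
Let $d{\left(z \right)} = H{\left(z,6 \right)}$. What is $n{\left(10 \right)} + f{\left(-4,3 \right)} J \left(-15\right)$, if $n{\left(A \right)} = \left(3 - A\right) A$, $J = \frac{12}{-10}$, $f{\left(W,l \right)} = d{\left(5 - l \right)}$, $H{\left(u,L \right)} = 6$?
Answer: $38$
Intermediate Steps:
$d{\left(z \right)} = 6$
$f{\left(W,l \right)} = 6$
$J = - \frac{6}{5}$ ($J = 12 \left(- \frac{1}{10}\right) = - \frac{6}{5} \approx -1.2$)
$n{\left(A \right)} = A \left(3 - A\right)$
$n{\left(10 \right)} + f{\left(-4,3 \right)} J \left(-15\right) = 10 \left(3 - 10\right) + 6 \left(- \frac{6}{5}\right) \left(-15\right) = 10 \left(3 - 10\right) - -108 = 10 \left(-7\right) + 108 = -70 + 108 = 38$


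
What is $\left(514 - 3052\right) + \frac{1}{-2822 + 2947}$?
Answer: $- \frac{317249}{125} \approx -2538.0$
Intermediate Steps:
$\left(514 - 3052\right) + \frac{1}{-2822 + 2947} = -2538 + \frac{1}{125} = - \frac{317249}{125}$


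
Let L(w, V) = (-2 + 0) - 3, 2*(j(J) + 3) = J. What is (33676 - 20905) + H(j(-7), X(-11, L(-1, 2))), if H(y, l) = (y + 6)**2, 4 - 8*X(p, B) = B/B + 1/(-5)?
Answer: 51085/4 ≈ 12771.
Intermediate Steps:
j(J) = -3 + J/2
L(w, V) = -5 (L(w, V) = -2 - 3 = -5)
X(p, B) = 2/5 (X(p, B) = 1/2 - (B/B + 1/(-5))/8 = 1/2 - (1 + 1*(-1/5))/8 = 1/2 - (1 - 1/5)/8 = 1/2 - 1/8*4/5 = 1/2 - 1/10 = 2/5)
H(y, l) = (6 + y)**2
(33676 - 20905) + H(j(-7), X(-11, L(-1, 2))) = (33676 - 20905) + (6 + (-3 + (1/2)*(-7)))**2 = 12771 + (6 + (-3 - 7/2))**2 = 12771 + (6 - 13/2)**2 = 12771 + (-1/2)**2 = 12771 + 1/4 = 51085/4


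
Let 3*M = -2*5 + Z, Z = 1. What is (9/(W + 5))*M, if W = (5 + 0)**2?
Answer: -9/10 ≈ -0.90000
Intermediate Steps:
W = 25 (W = 5**2 = 25)
M = -3 (M = (-2*5 + 1)/3 = (-10 + 1)/3 = (1/3)*(-9) = -3)
(9/(W + 5))*M = (9/(25 + 5))*(-3) = (9/30)*(-3) = ((1/30)*9)*(-3) = (3/10)*(-3) = -9/10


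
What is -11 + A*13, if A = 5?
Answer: 54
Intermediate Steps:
-11 + A*13 = -11 + 5*13 = -11 + 65 = 54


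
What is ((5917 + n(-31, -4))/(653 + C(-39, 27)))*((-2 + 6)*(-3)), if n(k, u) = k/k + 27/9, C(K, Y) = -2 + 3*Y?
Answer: -5921/61 ≈ -97.066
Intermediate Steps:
n(k, u) = 4 (n(k, u) = 1 + 27*(⅑) = 1 + 3 = 4)
((5917 + n(-31, -4))/(653 + C(-39, 27)))*((-2 + 6)*(-3)) = ((5917 + 4)/(653 + (-2 + 3*27)))*((-2 + 6)*(-3)) = (5921/(653 + (-2 + 81)))*(4*(-3)) = (5921/(653 + 79))*(-12) = (5921/732)*(-12) = -5921/61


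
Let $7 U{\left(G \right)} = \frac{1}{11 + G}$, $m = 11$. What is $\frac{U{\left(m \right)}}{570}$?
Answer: $\frac{1}{87780} \approx 1.1392 \cdot 10^{-5}$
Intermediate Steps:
$U{\left(G \right)} = \frac{1}{7 \left(11 + G\right)}$
$\frac{U{\left(m \right)}}{570} = \frac{\frac{1}{7} \frac{1}{11 + 11}}{570} = \frac{1}{7 \cdot 22} \cdot \frac{1}{570} = \frac{1}{7} \cdot \frac{1}{22} \cdot \frac{1}{570} = \frac{1}{154} \cdot \frac{1}{570} = \frac{1}{87780}$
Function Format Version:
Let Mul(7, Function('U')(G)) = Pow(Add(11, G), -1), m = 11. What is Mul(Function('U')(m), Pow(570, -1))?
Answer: Rational(1, 87780) ≈ 1.1392e-5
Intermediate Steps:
Function('U')(G) = Mul(Rational(1, 7), Pow(Add(11, G), -1))
Mul(Function('U')(m), Pow(570, -1)) = Mul(Mul(Rational(1, 7), Pow(Add(11, 11), -1)), Pow(570, -1)) = Mul(Mul(Rational(1, 7), Pow(22, -1)), Rational(1, 570)) = Mul(Mul(Rational(1, 7), Rational(1, 22)), Rational(1, 570)) = Mul(Rational(1, 154), Rational(1, 570)) = Rational(1, 87780)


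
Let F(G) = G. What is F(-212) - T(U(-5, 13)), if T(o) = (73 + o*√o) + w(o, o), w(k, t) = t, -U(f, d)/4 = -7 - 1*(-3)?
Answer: -365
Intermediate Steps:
U(f, d) = 16 (U(f, d) = -4*(-7 - 1*(-3)) = -4*(-7 + 3) = -4*(-4) = 16)
T(o) = 73 + o + o^(3/2) (T(o) = (73 + o*√o) + o = (73 + o^(3/2)) + o = 73 + o + o^(3/2))
F(-212) - T(U(-5, 13)) = -212 - (73 + 16 + 16^(3/2)) = -212 - (73 + 16 + 64) = -212 - 1*153 = -212 - 153 = -365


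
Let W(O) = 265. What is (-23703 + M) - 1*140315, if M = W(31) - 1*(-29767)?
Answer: -133986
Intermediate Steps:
M = 30032 (M = 265 - 1*(-29767) = 265 + 29767 = 30032)
(-23703 + M) - 1*140315 = (-23703 + 30032) - 1*140315 = 6329 - 140315 = -133986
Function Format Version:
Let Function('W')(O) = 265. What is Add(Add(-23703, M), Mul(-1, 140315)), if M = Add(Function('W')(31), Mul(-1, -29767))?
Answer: -133986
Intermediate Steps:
M = 30032 (M = Add(265, Mul(-1, -29767)) = Add(265, 29767) = 30032)
Add(Add(-23703, M), Mul(-1, 140315)) = Add(Add(-23703, 30032), Mul(-1, 140315)) = Add(6329, -140315) = -133986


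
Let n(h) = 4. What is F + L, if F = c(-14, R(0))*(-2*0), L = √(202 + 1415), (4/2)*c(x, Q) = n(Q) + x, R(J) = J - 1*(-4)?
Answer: 7*√33 ≈ 40.212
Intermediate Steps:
R(J) = 4 + J (R(J) = J + 4 = 4 + J)
c(x, Q) = 2 + x/2 (c(x, Q) = (4 + x)/2 = 2 + x/2)
L = 7*√33 (L = √1617 = 7*√33 ≈ 40.212)
F = 0 (F = (2 + (½)*(-14))*(-2*0) = (2 - 7)*0 = -5*0 = 0)
F + L = 0 + 7*√33 = 7*√33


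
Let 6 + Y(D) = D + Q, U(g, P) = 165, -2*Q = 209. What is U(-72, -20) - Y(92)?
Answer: 367/2 ≈ 183.50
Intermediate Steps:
Q = -209/2 (Q = -½*209 = -209/2 ≈ -104.50)
Y(D) = -221/2 + D (Y(D) = -6 + (D - 209/2) = -6 + (-209/2 + D) = -221/2 + D)
U(-72, -20) - Y(92) = 165 - (-221/2 + 92) = 165 - 1*(-37/2) = 165 + 37/2 = 367/2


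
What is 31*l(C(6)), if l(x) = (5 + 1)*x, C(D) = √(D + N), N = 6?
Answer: 372*√3 ≈ 644.32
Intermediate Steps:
C(D) = √(6 + D) (C(D) = √(D + 6) = √(6 + D))
l(x) = 6*x
31*l(C(6)) = 31*(6*√(6 + 6)) = 31*(6*√12) = 31*(6*(2*√3)) = 31*(12*√3) = 372*√3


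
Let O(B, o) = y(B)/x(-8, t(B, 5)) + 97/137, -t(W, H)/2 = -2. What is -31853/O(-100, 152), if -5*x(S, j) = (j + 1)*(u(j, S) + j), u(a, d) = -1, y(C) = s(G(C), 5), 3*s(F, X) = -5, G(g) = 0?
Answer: -39274749/1558 ≈ -25208.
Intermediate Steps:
s(F, X) = -5/3 (s(F, X) = (⅓)*(-5) = -5/3)
t(W, H) = 4 (t(W, H) = -2*(-2) = 4)
y(C) = -5/3
x(S, j) = -(1 + j)*(-1 + j)/5 (x(S, j) = -(j + 1)*(-1 + j)/5 = -(1 + j)*(-1 + j)/5)
O(B, o) = 1558/1233 (O(B, o) = -5/(3*(⅕ - ⅕*4²)) + 97/137 = -5/(3*(⅕ - ⅕*16)) + 97*(1/137) = -5/(3*(⅕ - 16/5)) + 97/137 = -5/3/(-3) + 97/137 = -5/3*(-⅓) + 97/137 = 5/9 + 97/137 = 1558/1233)
-31853/O(-100, 152) = -31853/1558/1233 = -31853*1233/1558 = -39274749/1558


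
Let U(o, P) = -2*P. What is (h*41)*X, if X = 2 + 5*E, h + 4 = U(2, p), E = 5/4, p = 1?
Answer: -4059/2 ≈ -2029.5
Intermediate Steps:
E = 5/4 (E = 5*(1/4) = 5/4 ≈ 1.2500)
h = -6 (h = -4 - 2*1 = -4 - 2 = -6)
X = 33/4 (X = 2 + 5*(5/4) = 2 + 25/4 = 33/4 ≈ 8.2500)
(h*41)*X = -6*41*(33/4) = -246*33/4 = -4059/2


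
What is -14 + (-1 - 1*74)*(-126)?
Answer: 9436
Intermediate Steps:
-14 + (-1 - 1*74)*(-126) = -14 + (-1 - 74)*(-126) = -14 - 75*(-126) = -14 + 9450 = 9436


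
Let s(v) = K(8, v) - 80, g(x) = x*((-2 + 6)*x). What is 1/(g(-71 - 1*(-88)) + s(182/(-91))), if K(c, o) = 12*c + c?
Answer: 1/1180 ≈ 0.00084746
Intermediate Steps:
K(c, o) = 13*c
g(x) = 4*x**2 (g(x) = x*(4*x) = 4*x**2)
s(v) = 24 (s(v) = 13*8 - 80 = 104 - 80 = 24)
1/(g(-71 - 1*(-88)) + s(182/(-91))) = 1/(4*(-71 - 1*(-88))**2 + 24) = 1/(4*(-71 + 88)**2 + 24) = 1/(4*17**2 + 24) = 1/(4*289 + 24) = 1/(1156 + 24) = 1/1180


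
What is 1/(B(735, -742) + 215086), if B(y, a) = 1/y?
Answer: 735/158088211 ≈ 4.6493e-6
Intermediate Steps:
1/(B(735, -742) + 215086) = 1/(1/735 + 215086) = 1/(158088211/735) = 735/158088211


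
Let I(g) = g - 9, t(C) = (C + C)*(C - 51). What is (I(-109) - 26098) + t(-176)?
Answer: 53688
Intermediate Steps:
t(C) = 2*C*(-51 + C) (t(C) = (2*C)*(-51 + C) = 2*C*(-51 + C))
I(g) = -9 + g
(I(-109) - 26098) + t(-176) = ((-9 - 109) - 26098) + 2*(-176)*(-51 - 176) = (-118 - 26098) + 2*(-176)*(-227) = -26216 + 79904 = 53688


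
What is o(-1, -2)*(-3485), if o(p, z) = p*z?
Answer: -6970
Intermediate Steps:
o(-1, -2)*(-3485) = -1*(-2)*(-3485) = 2*(-3485) = -6970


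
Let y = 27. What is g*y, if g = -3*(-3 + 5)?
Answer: -162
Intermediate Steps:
g = -6 (g = -3*2 = -6)
g*y = -6*27 = -162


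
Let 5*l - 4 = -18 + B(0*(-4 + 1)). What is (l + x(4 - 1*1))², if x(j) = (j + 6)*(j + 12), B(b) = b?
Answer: 436921/25 ≈ 17477.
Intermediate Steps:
x(j) = (6 + j)*(12 + j)
l = -14/5 (l = ⅘ + (-18 + 0*(-4 + 1))/5 = ⅘ + (-18 + 0*(-3))/5 = ⅘ + (-18 + 0)/5 = ⅘ + (⅕)*(-18) = ⅘ - 18/5 = -14/5 ≈ -2.8000)
(l + x(4 - 1*1))² = (-14/5 + (72 + (4 - 1*1)² + 18*(4 - 1*1)))² = (-14/5 + (72 + (4 - 1)² + 18*(4 - 1)))² = (-14/5 + (72 + 3² + 18*3))² = (-14/5 + (72 + 9 + 54))² = (-14/5 + 135)² = (661/5)² = 436921/25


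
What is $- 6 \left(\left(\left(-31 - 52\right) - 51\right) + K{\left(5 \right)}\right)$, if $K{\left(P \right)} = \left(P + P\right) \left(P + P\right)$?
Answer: $204$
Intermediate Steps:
$K{\left(P \right)} = 4 P^{2}$ ($K{\left(P \right)} = 2 P 2 P = 4 P^{2}$)
$- 6 \left(\left(\left(-31 - 52\right) - 51\right) + K{\left(5 \right)}\right) = - 6 \left(\left(\left(-31 - 52\right) - 51\right) + 4 \cdot 5^{2}\right) = - 6 \left(\left(-83 - 51\right) + 4 \cdot 25\right) = - 6 \left(-134 + 100\right) = \left(-6\right) \left(-34\right) = 204$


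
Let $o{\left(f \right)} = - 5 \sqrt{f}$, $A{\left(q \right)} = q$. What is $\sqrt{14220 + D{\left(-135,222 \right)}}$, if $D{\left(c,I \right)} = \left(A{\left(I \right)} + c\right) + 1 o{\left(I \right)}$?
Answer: $\sqrt{14307 - 5 \sqrt{222}} \approx 119.3$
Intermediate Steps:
$D{\left(c,I \right)} = I + c - 5 \sqrt{I}$ ($D{\left(c,I \right)} = \left(I + c\right) + 1 \left(- 5 \sqrt{I}\right) = \left(I + c\right) - 5 \sqrt{I} = I + c - 5 \sqrt{I}$)
$\sqrt{14220 + D{\left(-135,222 \right)}} = \sqrt{14220 - \left(-87 + 5 \sqrt{222}\right)} = \sqrt{14220 + \left(87 - 5 \sqrt{222}\right)} = \sqrt{14307 - 5 \sqrt{222}}$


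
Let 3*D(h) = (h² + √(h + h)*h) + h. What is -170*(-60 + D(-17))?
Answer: -15640/3 + 2890*I*√34/3 ≈ -5213.3 + 5617.1*I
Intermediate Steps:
D(h) = h/3 + h²/3 + √2*h^(3/2)/3 (D(h) = ((h² + √(h + h)*h) + h)/3 = ((h² + √(2*h)*h) + h)/3 = ((h² + (√2*√h)*h) + h)/3 = ((h² + √2*h^(3/2)) + h)/3 = (h + h² + √2*h^(3/2))/3 = h/3 + h²/3 + √2*h^(3/2)/3)
-170*(-60 + D(-17)) = -170*(-60 + ((⅓)*(-17) + (⅓)*(-17)² + √2*(-17)^(3/2)/3)) = -170*(-60 + (-17/3 + (⅓)*289 + √2*(-17*I*√17)/3)) = -170*(-60 + (-17/3 + 289/3 - 17*I*√34/3)) = -170*(-60 + (272/3 - 17*I*√34/3)) = -170*(92/3 - 17*I*√34/3) = -15640/3 + 2890*I*√34/3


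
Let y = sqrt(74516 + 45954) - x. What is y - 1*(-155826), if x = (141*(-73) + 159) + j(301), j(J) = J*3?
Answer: 165057 + sqrt(120470) ≈ 1.6540e+5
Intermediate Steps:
j(J) = 3*J
x = -9231 (x = (141*(-73) + 159) + 3*301 = (-10293 + 159) + 903 = -10134 + 903 = -9231)
y = 9231 + sqrt(120470) (y = sqrt(74516 + 45954) - 1*(-9231) = sqrt(120470) + 9231 = 9231 + sqrt(120470) ≈ 9578.1)
y - 1*(-155826) = (9231 + sqrt(120470)) - 1*(-155826) = (9231 + sqrt(120470)) + 155826 = 165057 + sqrt(120470)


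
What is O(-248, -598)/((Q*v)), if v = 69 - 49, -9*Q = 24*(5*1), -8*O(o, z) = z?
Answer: -897/3200 ≈ -0.28031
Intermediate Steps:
O(o, z) = -z/8
Q = -40/3 (Q = -8*5*1/3 = -8*5/3 = -1/9*120 = -40/3 ≈ -13.333)
v = 20
O(-248, -598)/((Q*v)) = (-1/8*(-598))/((-40/3*20)) = 299/(4*(-800/3)) = (299/4)*(-3/800) = -897/3200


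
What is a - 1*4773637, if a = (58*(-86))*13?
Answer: -4838481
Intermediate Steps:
a = -64844 (a = -4988*13 = -64844)
a - 1*4773637 = -64844 - 1*4773637 = -64844 - 4773637 = -4838481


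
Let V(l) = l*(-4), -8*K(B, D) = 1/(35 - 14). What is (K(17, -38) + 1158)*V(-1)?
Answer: 194543/42 ≈ 4632.0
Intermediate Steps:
K(B, D) = -1/168 (K(B, D) = -1/(8*(35 - 14)) = -⅛/21 = -⅛*1/21 = -1/168)
V(l) = -4*l
(K(17, -38) + 1158)*V(-1) = (-1/168 + 1158)*(-4*(-1)) = (194543/168)*4 = 194543/42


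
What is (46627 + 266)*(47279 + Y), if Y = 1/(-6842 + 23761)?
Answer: 5358619879998/2417 ≈ 2.2171e+9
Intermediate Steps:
Y = 1/16919 ≈ 5.9105e-5
(46627 + 266)*(47279 + Y) = (46627 + 266)*(47279 + 1/16919) = 46893*(799913402/16919) = 5358619879998/2417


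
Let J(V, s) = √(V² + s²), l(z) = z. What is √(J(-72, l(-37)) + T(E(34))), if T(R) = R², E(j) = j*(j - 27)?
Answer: √(56644 + √6553) ≈ 238.17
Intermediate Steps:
E(j) = j*(-27 + j)
√(J(-72, l(-37)) + T(E(34))) = √(√((-72)² + (-37)²) + (34*(-27 + 34))²) = √(√(5184 + 1369) + (34*7)²) = √(√6553 + 238²) = √(√6553 + 56644) = √(56644 + √6553)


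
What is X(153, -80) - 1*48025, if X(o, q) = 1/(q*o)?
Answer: -587826001/12240 ≈ -48025.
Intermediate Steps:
X(o, q) = 1/(o*q)
X(153, -80) - 1*48025 = 1/(153*(-80)) - 1*48025 = (1/153)*(-1/80) - 48025 = -1/12240 - 48025 = -587826001/12240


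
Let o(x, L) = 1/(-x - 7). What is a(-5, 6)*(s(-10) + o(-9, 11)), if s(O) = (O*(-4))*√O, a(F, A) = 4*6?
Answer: 12 + 960*I*√10 ≈ 12.0 + 3035.8*I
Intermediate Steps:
a(F, A) = 24
s(O) = -4*O^(3/2) (s(O) = (-4*O)*√O = -4*O^(3/2))
o(x, L) = 1/(-7 - x)
a(-5, 6)*(s(-10) + o(-9, 11)) = 24*(-(-40)*I*√10 - 1/(7 - 9)) = 24*(-(-40)*I*√10 - 1/(-2)) = 24*(40*I*√10 - 1*(-½)) = 24*(40*I*√10 + ½) = 24*(½ + 40*I*√10) = 12 + 960*I*√10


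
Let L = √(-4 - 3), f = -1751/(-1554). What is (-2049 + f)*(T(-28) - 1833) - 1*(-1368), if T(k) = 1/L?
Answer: 1945151969/518 + 3182395*I*√7/10878 ≈ 3.7551e+6 + 774.02*I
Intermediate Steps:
f = 1751/1554 (f = -1751*(-1/1554) = 1751/1554 ≈ 1.1268)
L = I*√7 (L = √(-7) = I*√7 ≈ 2.6458*I)
T(k) = -I*√7/7 (T(k) = 1/(I*√7) = -I*√7/7)
(-2049 + f)*(T(-28) - 1833) - 1*(-1368) = (-2049 + 1751/1554)*(-I*√7/7 - 1833) - 1*(-1368) = -3182395*(-1833 - I*√7/7)/1554 + 1368 = (1944443345/518 + 3182395*I*√7/10878) + 1368 = 1945151969/518 + 3182395*I*√7/10878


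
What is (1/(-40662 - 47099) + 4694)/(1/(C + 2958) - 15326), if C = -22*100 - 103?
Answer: -269827337115/880991343569 ≈ -0.30628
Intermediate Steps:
C = -2303 (C = -2200 - 103 = -2303)
(1/(-40662 - 47099) + 4694)/(1/(C + 2958) - 15326) = (1/(-40662 - 47099) + 4694)/(1/(-2303 + 2958) - 15326) = (1/(-87761) + 4694)/(1/655 - 15326) = (-1/87761 + 4694)/(1/655 - 15326) = 411950133/(87761*(-10038529/655)) = (411950133/87761)*(-655/10038529) = -269827337115/880991343569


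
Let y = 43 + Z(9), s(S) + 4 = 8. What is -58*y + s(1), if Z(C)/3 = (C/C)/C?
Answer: -7528/3 ≈ -2509.3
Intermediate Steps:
Z(C) = 3/C (Z(C) = 3*((C/C)/C) = 3*(1/C) = 3/C)
s(S) = 4 (s(S) = -4 + 8 = 4)
y = 130/3 (y = 43 + 3/9 = 43 + 3*(⅑) = 43 + ⅓ = 130/3 ≈ 43.333)
-58*y + s(1) = -58*130/3 + 4 = -7540/3 + 4 = -7528/3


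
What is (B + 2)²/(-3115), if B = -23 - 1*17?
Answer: -1444/3115 ≈ -0.46356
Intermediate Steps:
B = -40 (B = -23 - 17 = -40)
(B + 2)²/(-3115) = (-40 + 2)²/(-3115) = (-38)²*(-1/3115) = 1444*(-1/3115) = -1444/3115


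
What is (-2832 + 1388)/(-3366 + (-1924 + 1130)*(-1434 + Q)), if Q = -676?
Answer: -722/835987 ≈ -0.00086365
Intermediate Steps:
(-2832 + 1388)/(-3366 + (-1924 + 1130)*(-1434 + Q)) = (-2832 + 1388)/(-3366 + (-1924 + 1130)*(-1434 - 676)) = -1444/(-3366 - 794*(-2110)) = -1444/(-3366 + 1675340) = -1444/1671974 = -1444*1/1671974 = -722/835987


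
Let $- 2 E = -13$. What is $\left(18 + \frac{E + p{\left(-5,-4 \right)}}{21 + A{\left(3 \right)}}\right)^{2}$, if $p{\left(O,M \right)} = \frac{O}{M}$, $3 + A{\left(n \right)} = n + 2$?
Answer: $\frac{2845969}{8464} \approx 336.24$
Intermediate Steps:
$A{\left(n \right)} = -1 + n$ ($A{\left(n \right)} = -3 + \left(n + 2\right) = -3 + \left(2 + n\right) = -1 + n$)
$E = \frac{13}{2}$ ($E = \left(- \frac{1}{2}\right) \left(-13\right) = \frac{13}{2} \approx 6.5$)
$\left(18 + \frac{E + p{\left(-5,-4 \right)}}{21 + A{\left(3 \right)}}\right)^{2} = \left(18 + \frac{\frac{13}{2} - \frac{5}{-4}}{21 + \left(-1 + 3\right)}\right)^{2} = \left(18 + \frac{\frac{13}{2} - - \frac{5}{4}}{21 + 2}\right)^{2} = \left(18 + \frac{\frac{13}{2} + \frac{5}{4}}{23}\right)^{2} = \left(18 + \frac{31}{4} \cdot \frac{1}{23}\right)^{2} = \left(18 + \frac{31}{92}\right)^{2} = \left(\frac{1687}{92}\right)^{2} = \frac{2845969}{8464}$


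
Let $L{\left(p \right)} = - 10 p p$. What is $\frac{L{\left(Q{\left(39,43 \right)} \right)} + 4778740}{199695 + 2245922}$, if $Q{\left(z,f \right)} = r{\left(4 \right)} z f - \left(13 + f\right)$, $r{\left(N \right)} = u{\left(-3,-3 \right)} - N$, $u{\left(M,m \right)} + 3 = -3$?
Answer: $- \frac{2826364020}{2445617} \approx -1155.7$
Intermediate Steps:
$u{\left(M,m \right)} = -6$ ($u{\left(M,m \right)} = -3 - 3 = -6$)
$r{\left(N \right)} = -6 - N$
$Q{\left(z,f \right)} = -13 - f - 10 f z$ ($Q{\left(z,f \right)} = \left(-6 - 4\right) z f - \left(13 + f\right) = - 10 z f - \left(13 + f\right) = - 10 f z - \left(13 + f\right) = -13 - f - 10 f z$)
$L{\left(p \right)} = - 10 p^{2}$
$\frac{L{\left(Q{\left(39,43 \right)} \right)} + 4778740}{199695 + 2245922} = \frac{- 10 \left(-13 - 43 - 430 \cdot 39\right)^{2} + 4778740}{199695 + 2245922} = \frac{- 10 \left(-13 - 43 - 16770\right)^{2} + 4778740}{2445617} = \left(- 10 \left(-16826\right)^{2} + 4778740\right) \frac{1}{2445617} = \left(\left(-10\right) 283114276 + 4778740\right) \frac{1}{2445617} = \left(-2831142760 + 4778740\right) \frac{1}{2445617} = \left(-2826364020\right) \frac{1}{2445617} = - \frac{2826364020}{2445617}$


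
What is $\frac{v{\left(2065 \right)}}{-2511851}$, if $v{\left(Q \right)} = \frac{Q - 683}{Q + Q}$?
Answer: $- \frac{691}{5186972315} \approx -1.3322 \cdot 10^{-7}$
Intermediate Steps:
$v{\left(Q \right)} = \frac{-683 + Q}{2 Q}$
$\frac{v{\left(2065 \right)}}{-2511851} = \frac{\frac{1}{2} \cdot \frac{1}{2065} \left(-683 + 2065\right)}{-2511851} = \frac{1}{2} \cdot \frac{1}{2065} \cdot 1382 \left(- \frac{1}{2511851}\right) = \frac{691}{2065} \left(- \frac{1}{2511851}\right) = - \frac{691}{5186972315}$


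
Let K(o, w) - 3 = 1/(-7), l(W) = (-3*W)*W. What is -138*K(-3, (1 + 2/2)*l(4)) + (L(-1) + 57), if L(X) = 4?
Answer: -2333/7 ≈ -333.29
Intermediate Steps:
l(W) = -3*W²
K(o, w) = 20/7 (K(o, w) = 3 + 1/(-7) = 3 - ⅐ = 20/7)
-138*K(-3, (1 + 2/2)*l(4)) + (L(-1) + 57) = -138*20/7 + (4 + 57) = -2760/7 + 61 = -2333/7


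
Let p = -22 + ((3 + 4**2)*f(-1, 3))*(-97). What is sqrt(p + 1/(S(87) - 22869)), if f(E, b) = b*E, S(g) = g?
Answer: sqrt(2858240495886)/22782 ≈ 74.209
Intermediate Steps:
f(E, b) = E*b
p = 5507 (p = -22 + ((3 + 4**2)*(-1*3))*(-97) = -22 + ((3 + 16)*(-3))*(-97) = -22 + (19*(-3))*(-97) = -22 - 57*(-97) = -22 + 5529 = 5507)
sqrt(p + 1/(S(87) - 22869)) = sqrt(5507 + 1/(87 - 22869)) = sqrt(5507 + 1/(-22782)) = sqrt(5507 - 1/22782) = sqrt(125460473/22782) = sqrt(2858240495886)/22782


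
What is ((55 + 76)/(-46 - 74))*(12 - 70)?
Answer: 3799/60 ≈ 63.317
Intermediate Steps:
((55 + 76)/(-46 - 74))*(12 - 70) = (131/(-120))*(-58) = (131*(-1/120))*(-58) = -131/120*(-58) = 3799/60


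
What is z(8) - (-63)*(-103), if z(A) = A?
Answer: -6481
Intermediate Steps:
z(8) - (-63)*(-103) = 8 - (-63)*(-103) = 8 - 63*103 = 8 - 6489 = -6481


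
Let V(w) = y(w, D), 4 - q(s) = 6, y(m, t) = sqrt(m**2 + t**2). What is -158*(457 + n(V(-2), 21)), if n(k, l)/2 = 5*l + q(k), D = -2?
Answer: -104754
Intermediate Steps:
q(s) = -2 (q(s) = 4 - 1*6 = 4 - 6 = -2)
V(w) = sqrt(4 + w**2) (V(w) = sqrt(w**2 + (-2)**2) = sqrt(w**2 + 4) = sqrt(4 + w**2))
n(k, l) = -4 + 10*l (n(k, l) = 2*(5*l - 2) = 2*(-2 + 5*l) = -4 + 10*l)
-158*(457 + n(V(-2), 21)) = -158*(457 + (-4 + 10*21)) = -158*(457 + (-4 + 210)) = -158*(457 + 206) = -158*663 = -104754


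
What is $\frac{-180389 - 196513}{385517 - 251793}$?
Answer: $- \frac{188451}{66862} \approx -2.8185$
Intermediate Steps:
$\frac{-180389 - 196513}{385517 - 251793} = - \frac{376902}{133724} = \left(-376902\right) \frac{1}{133724} = - \frac{188451}{66862}$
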